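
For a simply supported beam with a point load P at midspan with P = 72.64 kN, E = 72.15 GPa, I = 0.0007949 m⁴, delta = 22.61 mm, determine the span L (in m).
Model: a simply supported beam with a point load P at midspan, so delta = (P·L^3) / (48·E·I).
Solve for L: L = ((48·delta·E·I) / P)^(1/3).
Convert to SI units:
  P = 72.64 kN = 72640 N
  E = 72.15 GPa = 7.215 × 10¹⁰ Pa
  delta = 22.61 mm = 0.02261 m
Substitute:
  L = ((48 × 0.02261 × (7.215 × 10¹⁰) × 0.0007949) / 72640)^(1/3)
  L = 9.498 m
Final answer: L = 9.498 m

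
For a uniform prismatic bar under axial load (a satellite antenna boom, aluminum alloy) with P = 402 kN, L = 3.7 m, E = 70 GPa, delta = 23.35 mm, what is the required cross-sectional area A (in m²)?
Model: a uniform prismatic bar under axial load, so delta = (P·L) / (A·E).
Solve for A: A = (P·L) / (delta·E).
Convert to SI units:
  P = 402 kN = 402000 N
  E = 70 GPa = 7 × 10¹⁰ Pa
  delta = 23.35 mm = 0.02335 m
Substitute:
  A = (402000 × 3.7) / (0.02335 × (7 × 10¹⁰))
  A = 0.00091 m²
Final answer: A = 0.00091 m²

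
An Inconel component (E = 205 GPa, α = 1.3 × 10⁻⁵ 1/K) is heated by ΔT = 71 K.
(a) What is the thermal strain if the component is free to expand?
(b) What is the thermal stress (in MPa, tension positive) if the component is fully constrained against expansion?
(a) Free thermal strain ε_th = α·ΔT = (1.3 × 10⁻⁵) × 71 = 0.000923
(b) Fully constrained, the expansion is suppressed, so σ = -E·α·ΔT. Convert E = 205 GPa = 2.05 × 10¹¹ Pa.
  σ = -(2.05 × 10¹¹) × (1.3 × 10⁻⁵) × 71 = -1.892 × 10⁸ Pa = -189.2 MPa (compressive)
Final answer: (a) ε_th = 0.000923, (b) σ = -189.2 MPa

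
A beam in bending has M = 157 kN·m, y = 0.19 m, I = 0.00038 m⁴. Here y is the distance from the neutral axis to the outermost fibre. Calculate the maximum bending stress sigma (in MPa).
Model: a beam in bending, so sigma = (M·y) / I.
Convert to SI units:
  M = 157 kN·m = 157000 N·m
Substitute:
  sigma = (157000 × 0.19) / 0.00038
  sigma = 7.85 × 10⁷ Pa
Convert: sigma = 7.85 × 10⁷ Pa = 78.5 MPa
Final answer: sigma = 78.5 MPa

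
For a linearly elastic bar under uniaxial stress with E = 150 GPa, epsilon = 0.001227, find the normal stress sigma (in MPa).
Model: a linearly elastic bar under uniaxial stress, so epsilon = sigma / E.
Solve for sigma: sigma = epsilon·E.
Convert to SI units:
  E = 150 GPa = 1.5 × 10¹¹ Pa
Substitute:
  sigma = 0.001227 × (1.5 × 10¹¹)
  sigma = 1.84 × 10⁸ Pa
Convert: sigma = 1.84 × 10⁸ Pa = 184 MPa
Final answer: sigma = 184 MPa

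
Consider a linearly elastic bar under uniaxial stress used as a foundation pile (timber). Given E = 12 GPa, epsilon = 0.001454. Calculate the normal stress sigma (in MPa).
Model: a linearly elastic bar under uniaxial stress, so sigma = E·epsilon.
Convert to SI units:
  E = 12 GPa = 1.2 × 10¹⁰ Pa
Substitute:
  sigma = (1.2 × 10¹⁰) × 0.001454
  sigma = 1.745 × 10⁷ Pa
Convert: sigma = 1.745 × 10⁷ Pa = 17.45 MPa
Final answer: sigma = 17.45 MPa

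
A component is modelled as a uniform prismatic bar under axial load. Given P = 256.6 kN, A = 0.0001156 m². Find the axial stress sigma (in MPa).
Model: a uniform prismatic bar under axial load, so sigma = P / A.
Convert to SI units:
  P = 256.6 kN = 256600 N
Substitute:
  sigma = 256600 / 0.0001156
  sigma = 2.22 × 10⁹ Pa
Convert: sigma = 2.22 × 10⁹ Pa = 2220 MPa
Final answer: sigma = 2220 MPa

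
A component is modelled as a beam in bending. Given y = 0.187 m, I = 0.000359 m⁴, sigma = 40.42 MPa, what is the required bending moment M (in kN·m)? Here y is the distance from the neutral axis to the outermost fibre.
Model: a beam in bending, so sigma = (M·y) / I.
Solve for M: M = (sigma·I) / y.
Convert to SI units:
  sigma = 40.42 MPa = 4.042 × 10⁷ Pa
Substitute:
  M = ((4.042 × 10⁷) × 0.000359) / 0.187
  M = 77600 N·m
Convert: M = 77600 N·m = 77.6 kN·m
Final answer: M = 77.6 kN·m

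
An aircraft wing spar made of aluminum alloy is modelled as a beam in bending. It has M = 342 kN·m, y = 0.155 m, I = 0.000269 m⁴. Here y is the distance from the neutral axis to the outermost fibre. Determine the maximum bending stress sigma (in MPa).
Model: a beam in bending, so sigma = (M·y) / I.
Convert to SI units:
  M = 342 kN·m = 342000 N·m
Substitute:
  sigma = (342000 × 0.155) / 0.000269
  sigma = 1.971 × 10⁸ Pa
Convert: sigma = 1.971 × 10⁸ Pa = 197.1 MPa
Final answer: sigma = 197.1 MPa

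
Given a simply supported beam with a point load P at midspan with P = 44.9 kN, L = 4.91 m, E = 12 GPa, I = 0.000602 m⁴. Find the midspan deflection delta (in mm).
Model: a simply supported beam with a point load P at midspan, so delta = (P·L^3) / (48·E·I).
Convert to SI units:
  P = 44.9 kN = 44900 N
  E = 12 GPa = 1.2 × 10¹⁰ Pa
Substitute:
  delta = (44900 × 4.91^3) / (48 × (1.2 × 10¹⁰) × 0.000602)
  delta = 0.01533 m
Convert: delta = 0.01533 m = 15.33 mm
Final answer: delta = 15.33 mm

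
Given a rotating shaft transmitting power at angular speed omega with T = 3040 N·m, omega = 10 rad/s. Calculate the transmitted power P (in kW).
Model: a rotating shaft transmitting power at angular speed omega, so P = T·omega.
Substitute:
  P = 3040 × 10
  P = 30400 W
Convert: P = 30400 W = 30.4 kW
Final answer: P = 30.4 kW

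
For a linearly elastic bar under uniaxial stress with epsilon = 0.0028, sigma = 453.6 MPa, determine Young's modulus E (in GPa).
Model: a linearly elastic bar under uniaxial stress, so sigma = E·epsilon.
Solve for E: E = sigma / epsilon.
Convert to SI units:
  sigma = 453.6 MPa = 4.536 × 10⁸ Pa
Substitute:
  E = (4.536 × 10⁸) / 0.0028
  E = 1.62 × 10¹¹ Pa
Convert: E = 1.62 × 10¹¹ Pa = 162 GPa
Final answer: E = 162 GPa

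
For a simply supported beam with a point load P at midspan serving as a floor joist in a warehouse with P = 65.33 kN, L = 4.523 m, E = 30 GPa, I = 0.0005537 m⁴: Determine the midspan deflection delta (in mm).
Model: a simply supported beam with a point load P at midspan, so delta = (P·L^3) / (48·E·I).
Convert to SI units:
  P = 65.33 kN = 65330 N
  E = 30 GPa = 3 × 10¹⁰ Pa
Substitute:
  delta = (65330 × 4.523^3) / (48 × (3 × 10¹⁰) × 0.0005537)
  delta = 0.007582 m
Convert: delta = 0.007582 m = 7.582 mm
Final answer: delta = 7.582 mm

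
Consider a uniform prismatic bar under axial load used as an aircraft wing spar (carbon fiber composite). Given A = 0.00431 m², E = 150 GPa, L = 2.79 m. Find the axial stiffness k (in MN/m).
Model: a uniform prismatic bar under axial load, so k = (A·E) / L.
Convert to SI units:
  E = 150 GPa = 1.5 × 10¹¹ Pa
Substitute:
  k = (0.00431 × (1.5 × 10¹¹)) / 2.79
  k = 2.317 × 10⁸ N/m
Convert: k = 2.317 × 10⁸ N/m = 231.7 MN/m
Final answer: k = 231.7 MN/m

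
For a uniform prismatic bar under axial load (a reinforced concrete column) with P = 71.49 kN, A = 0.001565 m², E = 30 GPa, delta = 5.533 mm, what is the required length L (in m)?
Model: a uniform prismatic bar under axial load, so delta = (P·L) / (A·E).
Solve for L: L = (delta·A·E) / P.
Convert to SI units:
  P = 71.49 kN = 71490 N
  E = 30 GPa = 3 × 10¹⁰ Pa
  delta = 5.533 mm = 0.005533 m
Substitute:
  L = (0.005533 × 0.001565 × (3 × 10¹⁰)) / 71490
  L = 3.634 m
Final answer: L = 3.634 m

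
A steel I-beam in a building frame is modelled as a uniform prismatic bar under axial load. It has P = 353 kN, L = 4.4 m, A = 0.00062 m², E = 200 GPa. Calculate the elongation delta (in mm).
Model: a uniform prismatic bar under axial load, so delta = (P·L) / (A·E).
Convert to SI units:
  P = 353 kN = 353000 N
  E = 200 GPa = 2 × 10¹¹ Pa
Substitute:
  delta = (353000 × 4.4) / (0.00062 × (2 × 10¹¹))
  delta = 0.01253 m
Convert: delta = 0.01253 m = 12.53 mm
Final answer: delta = 12.53 mm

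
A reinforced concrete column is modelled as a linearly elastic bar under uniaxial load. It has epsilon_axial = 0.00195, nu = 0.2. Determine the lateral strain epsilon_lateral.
Model: a linearly elastic bar under uniaxial load, so epsilon_lateral = -nu·epsilon_axial.
Substitute:
  epsilon_lateral = -(0.2 × 0.00195)
  epsilon_lateral = -0.00039
Final answer: epsilon_lateral = -0.00039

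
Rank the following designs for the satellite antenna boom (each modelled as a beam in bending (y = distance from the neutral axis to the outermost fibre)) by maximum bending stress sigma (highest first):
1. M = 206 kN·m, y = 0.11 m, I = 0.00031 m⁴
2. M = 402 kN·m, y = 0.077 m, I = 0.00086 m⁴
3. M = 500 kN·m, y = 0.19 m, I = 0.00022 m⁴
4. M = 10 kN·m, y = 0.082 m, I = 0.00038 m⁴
Model: a beam in bending (y = distance from the neutral axis to the outermost fibre), so sigma = (M·y) / I (SI units).
  Case 1: sigma = (206000 × 0.11) / 0.00031 = 7.31 × 10⁷ Pa = 73.1 MPa
  Case 2: sigma = (402000 × 0.077) / 0.00086 = 3.599 × 10⁷ Pa = 35.99 MPa
  Case 3: sigma = (500000 × 0.19) / 0.00022 = 4.318 × 10⁸ Pa = 431.8 MPa
  Case 4: sigma = (10000 × 0.082) / 0.00038 = 2.158 × 10⁶ Pa = 2.158 MPa
Ordering: 431.8 MPa (case 3) > 73.1 MPa (case 1) > 35.99 MPa (case 2) > 2.158 MPa (case 4)
Final answer: 3, 1, 2, 4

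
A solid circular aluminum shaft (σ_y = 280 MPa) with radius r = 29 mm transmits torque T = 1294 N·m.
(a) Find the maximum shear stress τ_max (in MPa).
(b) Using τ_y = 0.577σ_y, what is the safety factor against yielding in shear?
(a) For a solid circular shaft, τ_max = T·r/J with J = π·r^4/2, i.e. τ_max = 2·T / (π·r^3). Convert r = 29 mm = 0.029 m.
  τ_max = (2 × 1294) / (π × 0.029^3) = 3.378 × 10⁷ Pa = 33.78 MPa
(b) τ_y = 0.577 × 280 = 161.56 MPa
  SF = τ_y/τ_max = 161.56 / 33.78 = 4.783
Final answer: (a) τ_max = 33.78 MPa, (b) SF = 4.783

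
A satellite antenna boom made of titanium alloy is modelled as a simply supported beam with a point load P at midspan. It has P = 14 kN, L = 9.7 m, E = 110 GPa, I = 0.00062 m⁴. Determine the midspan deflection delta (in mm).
Model: a simply supported beam with a point load P at midspan, so delta = (P·L^3) / (48·E·I).
Convert to SI units:
  P = 14 kN = 14000 N
  E = 110 GPa = 1.1 × 10¹¹ Pa
Substitute:
  delta = (14000 × 9.7^3) / (48 × (1.1 × 10¹¹) × 0.00062)
  delta = 0.003903 m
Convert: delta = 0.003903 m = 3.903 mm
Final answer: delta = 3.903 mm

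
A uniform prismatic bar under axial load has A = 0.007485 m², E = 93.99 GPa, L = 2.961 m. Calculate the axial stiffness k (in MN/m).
Model: a uniform prismatic bar under axial load, so k = (A·E) / L.
Convert to SI units:
  E = 93.99 GPa = 9.399 × 10¹⁰ Pa
Substitute:
  k = (0.007485 × (9.399 × 10¹⁰)) / 2.961
  k = 2.376 × 10⁸ N/m
Convert: k = 2.376 × 10⁸ N/m = 237.6 MN/m
Final answer: k = 237.6 MN/m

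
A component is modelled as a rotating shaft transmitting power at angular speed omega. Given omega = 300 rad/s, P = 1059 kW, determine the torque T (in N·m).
Model: a rotating shaft transmitting power at angular speed omega, so P = T·omega.
Solve for T: T = P / omega.
Convert to SI units:
  P = 1059 kW = 1.059 × 10⁶ W
Substitute:
  T = (1.059 × 10⁶) / 300
  T = 3530 N·m
Final answer: T = 3530 N·m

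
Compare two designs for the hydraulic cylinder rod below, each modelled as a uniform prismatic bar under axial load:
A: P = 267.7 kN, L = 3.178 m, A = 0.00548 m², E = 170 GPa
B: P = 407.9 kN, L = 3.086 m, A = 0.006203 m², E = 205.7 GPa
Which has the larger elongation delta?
Model: a uniform prismatic bar under axial load, so delta = (P·L) / (A·E) (SI units).
  A: delta = (267700 × 3.178) / (0.00548 × (1.7 × 10¹¹)) = 0.0009132 m = 0.9132 mm
  B: delta = (407900 × 3.086) / (0.006203 × (2.057 × 10¹¹)) = 0.0009865 m = 0.9865 mm
0.9865 mm > 0.9132 mm, so B is larger.
Final answer: B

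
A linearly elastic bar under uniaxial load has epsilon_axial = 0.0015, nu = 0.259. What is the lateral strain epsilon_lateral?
Model: a linearly elastic bar under uniaxial load, so epsilon_lateral = -nu·epsilon_axial.
Substitute:
  epsilon_lateral = -(0.259 × 0.0015)
  epsilon_lateral = -0.0003885
Final answer: epsilon_lateral = -0.0003885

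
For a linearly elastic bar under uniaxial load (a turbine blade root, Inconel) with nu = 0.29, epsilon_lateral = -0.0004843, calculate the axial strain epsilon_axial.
Model: a linearly elastic bar under uniaxial load, so epsilon_lateral = -nu·epsilon_axial.
Solve for epsilon_axial: epsilon_axial = -epsilon_lateral / nu.
Substitute:
  epsilon_axial = -(-0.0004843) / 0.29
  epsilon_axial = 0.00167
Final answer: epsilon_axial = 0.00167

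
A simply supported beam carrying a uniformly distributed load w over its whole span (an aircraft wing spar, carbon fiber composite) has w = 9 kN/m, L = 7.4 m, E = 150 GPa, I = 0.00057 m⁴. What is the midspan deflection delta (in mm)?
Model: a simply supported beam carrying a uniformly distributed load w over its whole span, so delta = (5·w·L^4) / (384·E·I).
Convert to SI units:
  w = 9 kN/m = 9000 N/m
  E = 150 GPa = 1.5 × 10¹¹ Pa
Substitute:
  delta = (5 × 9000 × 7.4^4) / (384 × (1.5 × 10¹¹) × 0.00057)
  delta = 0.00411 m
Convert: delta = 0.00411 m = 4.11 mm
Final answer: delta = 4.11 mm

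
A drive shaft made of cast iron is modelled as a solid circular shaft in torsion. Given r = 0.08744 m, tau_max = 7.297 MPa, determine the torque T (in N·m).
Model: a solid circular shaft in torsion, so tau_max = (2·T) / (π·r^3).
Solve for T: T = (π·tau_max·r^3) / 2.
Convert to SI units:
  tau_max = 7.297 MPa = 7.297 × 10⁶ Pa
Substitute:
  T = (π × (7.297 × 10⁶) × 0.08744^3) / 2
  T = 7663 N·m
Final answer: T = 7663 N·m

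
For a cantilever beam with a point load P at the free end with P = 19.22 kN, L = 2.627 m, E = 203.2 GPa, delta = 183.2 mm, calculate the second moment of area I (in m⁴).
Model: a cantilever beam with a point load P at the free end, so delta = (P·L^3) / (3·E·I).
Solve for I: I = (P·L^3) / (3·delta·E).
Convert to SI units:
  P = 19.22 kN = 19220 N
  E = 203.2 GPa = 2.032 × 10¹¹ Pa
  delta = 183.2 mm = 0.1832 m
Substitute:
  I = (19220 × 2.627^3) / (3 × 0.1832 × (2.032 × 10¹¹))
  I = 3.12 × 10⁻⁶ m⁴
Final answer: I = 3.12 × 10⁻⁶ m⁴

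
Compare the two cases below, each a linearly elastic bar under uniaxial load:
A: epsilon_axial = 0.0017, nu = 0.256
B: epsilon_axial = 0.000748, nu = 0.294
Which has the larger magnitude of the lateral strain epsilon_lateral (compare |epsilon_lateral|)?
Model: a linearly elastic bar under uniaxial load, so epsilon_lateral = -nu·epsilon_axial (SI units).
  A: epsilon_lateral = -(0.256 × 0.0017) = -0.0004352
  B: epsilon_lateral = -(0.294 × 0.000748) = -0.0002199
|epsilon_lateral|: A = 0.0004352, B = 0.0002199, so A is larger in magnitude.
Final answer: A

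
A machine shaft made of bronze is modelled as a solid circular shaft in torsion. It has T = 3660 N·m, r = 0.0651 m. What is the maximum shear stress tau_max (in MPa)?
Model: a solid circular shaft in torsion, so tau_max = (2·T) / (π·r^3).
Substitute:
  tau_max = (2 × 3660) / (π × 0.0651^3)
  tau_max = 8.445 × 10⁶ Pa
Convert: tau_max = 8.445 × 10⁶ Pa = 8.445 MPa
Final answer: tau_max = 8.445 MPa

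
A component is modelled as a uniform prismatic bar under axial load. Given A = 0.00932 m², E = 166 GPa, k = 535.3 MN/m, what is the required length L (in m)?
Model: a uniform prismatic bar under axial load, so k = (A·E) / L.
Solve for L: L = (A·E) / k.
Convert to SI units:
  E = 166 GPa = 1.66 × 10¹¹ Pa
  k = 535.3 MN/m = 5.353 × 10⁸ N/m
Substitute:
  L = (0.00932 × (1.66 × 10¹¹)) / (5.353 × 10⁸)
  L = 2.89 m
Final answer: L = 2.89 m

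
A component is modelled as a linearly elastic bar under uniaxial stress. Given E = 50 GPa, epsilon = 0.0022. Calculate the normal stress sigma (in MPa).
Model: a linearly elastic bar under uniaxial stress, so sigma = E·epsilon.
Convert to SI units:
  E = 50 GPa = 5 × 10¹⁰ Pa
Substitute:
  sigma = (5 × 10¹⁰) × 0.0022
  sigma = 1.1 × 10⁸ Pa
Convert: sigma = 1.1 × 10⁸ Pa = 110 MPa
Final answer: sigma = 110 MPa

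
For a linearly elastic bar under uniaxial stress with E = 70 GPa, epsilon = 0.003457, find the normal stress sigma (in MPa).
Model: a linearly elastic bar under uniaxial stress, so epsilon = sigma / E.
Solve for sigma: sigma = epsilon·E.
Convert to SI units:
  E = 70 GPa = 7 × 10¹⁰ Pa
Substitute:
  sigma = 0.003457 × (7 × 10¹⁰)
  sigma = 2.42 × 10⁸ Pa
Convert: sigma = 2.42 × 10⁸ Pa = 242 MPa
Final answer: sigma = 242 MPa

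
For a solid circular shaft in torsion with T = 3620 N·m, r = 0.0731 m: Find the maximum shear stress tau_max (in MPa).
Model: a solid circular shaft in torsion, so tau_max = (2·T) / (π·r^3).
Substitute:
  tau_max = (2 × 3620) / (π × 0.0731^3)
  tau_max = 5.9 × 10⁶ Pa
Convert: tau_max = 5.9 × 10⁶ Pa = 5.9 MPa
Final answer: tau_max = 5.9 MPa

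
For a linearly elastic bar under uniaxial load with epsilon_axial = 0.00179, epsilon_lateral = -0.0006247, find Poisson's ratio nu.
Model: a linearly elastic bar under uniaxial load, so epsilon_lateral = -nu·epsilon_axial.
Solve for nu: nu = -epsilon_lateral / epsilon_axial.
Substitute:
  nu = -(-0.0006247) / 0.00179
  nu = 0.349
Final answer: nu = 0.349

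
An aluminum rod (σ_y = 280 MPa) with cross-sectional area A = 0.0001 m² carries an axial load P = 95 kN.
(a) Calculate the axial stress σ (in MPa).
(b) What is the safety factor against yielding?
(a) Axial stress σ = P/A. Convert P = 95 kN = 95000 N.
  σ = 95000 / 0.0001 = 9.5 × 10⁸ Pa = 950 MPa
(b) Safety factor SF = σ_y/σ = 280 / 950 = 0.2947
Final answer: (a) σ = 950 MPa, (b) SF = 0.2947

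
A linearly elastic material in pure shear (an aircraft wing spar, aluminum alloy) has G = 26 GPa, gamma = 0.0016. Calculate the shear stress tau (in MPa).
Model: a linearly elastic material in pure shear, so tau = G·gamma.
Convert to SI units:
  G = 26 GPa = 2.6 × 10¹⁰ Pa
Substitute:
  tau = (2.6 × 10¹⁰) × 0.0016
  tau = 4.16 × 10⁷ Pa
Convert: tau = 4.16 × 10⁷ Pa = 41.6 MPa
Final answer: tau = 41.6 MPa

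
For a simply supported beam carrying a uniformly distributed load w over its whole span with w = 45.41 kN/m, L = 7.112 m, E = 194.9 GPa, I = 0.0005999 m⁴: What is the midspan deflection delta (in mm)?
Model: a simply supported beam carrying a uniformly distributed load w over its whole span, so delta = (5·w·L^4) / (384·E·I).
Convert to SI units:
  w = 45.41 kN/m = 45410 N/m
  E = 194.9 GPa = 1.949 × 10¹¹ Pa
Substitute:
  delta = (5 × 45410 × 7.112^4) / (384 × (1.949 × 10¹¹) × 0.0005999)
  delta = 0.01294 m
Convert: delta = 0.01294 m = 12.94 mm
Final answer: delta = 12.94 mm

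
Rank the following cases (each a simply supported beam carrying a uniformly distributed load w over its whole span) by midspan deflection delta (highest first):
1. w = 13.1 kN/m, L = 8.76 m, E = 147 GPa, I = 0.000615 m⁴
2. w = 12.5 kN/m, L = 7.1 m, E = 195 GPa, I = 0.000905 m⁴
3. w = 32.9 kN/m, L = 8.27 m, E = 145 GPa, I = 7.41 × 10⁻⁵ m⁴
Model: a simply supported beam carrying a uniformly distributed load w over its whole span, so delta = (5·w·L^4) / (384·E·I) (SI units).
  Case 1: delta = (5 × 13100 × 8.76^4) / (384 × (1.47 × 10¹¹) × 0.000615) = 0.01111 m = 11.11 mm
  Case 2: delta = (5 × 12500 × 7.1^4) / (384 × (1.95 × 10¹¹) × 0.000905) = 0.002344 m = 2.344 mm
  Case 3: delta = (5 × 32900 × 8.27^4) / (384 × (1.45 × 10¹¹) × (7.41 × 10⁻⁵)) = 0.1865 m = 186.5 mm
Ordering: 186.5 mm (case 3) > 11.11 mm (case 1) > 2.344 mm (case 2)
Final answer: 3, 1, 2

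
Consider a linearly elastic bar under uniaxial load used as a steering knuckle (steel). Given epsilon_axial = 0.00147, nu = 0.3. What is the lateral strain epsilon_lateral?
Model: a linearly elastic bar under uniaxial load, so epsilon_lateral = -nu·epsilon_axial.
Substitute:
  epsilon_lateral = -(0.3 × 0.00147)
  epsilon_lateral = -0.000441
Final answer: epsilon_lateral = -0.000441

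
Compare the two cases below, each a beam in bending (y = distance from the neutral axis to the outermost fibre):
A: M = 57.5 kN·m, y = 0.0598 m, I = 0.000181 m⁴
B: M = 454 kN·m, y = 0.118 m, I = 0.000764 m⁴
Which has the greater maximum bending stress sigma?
Model: a beam in bending (y = distance from the neutral axis to the outermost fibre), so sigma = (M·y) / I (SI units).
  A: sigma = (57500 × 0.0598) / 0.000181 = 1.9 × 10⁷ Pa = 19 MPa
  B: sigma = (454000 × 0.118) / 0.000764 = 7.012 × 10⁷ Pa = 70.12 MPa
70.12 MPa > 19 MPa, so B is larger.
Final answer: B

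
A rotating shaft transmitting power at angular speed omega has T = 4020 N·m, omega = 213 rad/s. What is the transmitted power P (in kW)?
Model: a rotating shaft transmitting power at angular speed omega, so P = T·omega.
Substitute:
  P = 4020 × 213
  P = 856300 W
Convert: P = 856300 W = 856.3 kW
Final answer: P = 856.3 kW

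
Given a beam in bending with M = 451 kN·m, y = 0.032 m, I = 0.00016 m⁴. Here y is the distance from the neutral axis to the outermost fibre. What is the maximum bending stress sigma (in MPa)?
Model: a beam in bending, so sigma = (M·y) / I.
Convert to SI units:
  M = 451 kN·m = 451000 N·m
Substitute:
  sigma = (451000 × 0.032) / 0.00016
  sigma = 9.02 × 10⁷ Pa
Convert: sigma = 9.02 × 10⁷ Pa = 90.2 MPa
Final answer: sigma = 90.2 MPa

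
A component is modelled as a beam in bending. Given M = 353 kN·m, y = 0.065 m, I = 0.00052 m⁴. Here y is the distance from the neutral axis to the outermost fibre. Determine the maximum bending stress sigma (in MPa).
Model: a beam in bending, so sigma = (M·y) / I.
Convert to SI units:
  M = 353 kN·m = 353000 N·m
Substitute:
  sigma = (353000 × 0.065) / 0.00052
  sigma = 4.413 × 10⁷ Pa
Convert: sigma = 4.413 × 10⁷ Pa = 44.13 MPa
Final answer: sigma = 44.13 MPa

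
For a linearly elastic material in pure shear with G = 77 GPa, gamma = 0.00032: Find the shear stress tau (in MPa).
Model: a linearly elastic material in pure shear, so tau = G·gamma.
Convert to SI units:
  G = 77 GPa = 7.7 × 10¹⁰ Pa
Substitute:
  tau = (7.7 × 10¹⁰) × 0.00032
  tau = 2.464 × 10⁷ Pa
Convert: tau = 2.464 × 10⁷ Pa = 24.64 MPa
Final answer: tau = 24.64 MPa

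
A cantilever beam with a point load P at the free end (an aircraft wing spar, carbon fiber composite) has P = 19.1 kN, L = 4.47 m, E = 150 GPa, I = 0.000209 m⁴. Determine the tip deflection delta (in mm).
Model: a cantilever beam with a point load P at the free end, so delta = (P·L^3) / (3·E·I).
Convert to SI units:
  P = 19.1 kN = 19100 N
  E = 150 GPa = 1.5 × 10¹¹ Pa
Substitute:
  delta = (19100 × 4.47^3) / (3 × (1.5 × 10¹¹) × 0.000209)
  delta = 0.01814 m
Convert: delta = 0.01814 m = 18.14 mm
Final answer: delta = 18.14 mm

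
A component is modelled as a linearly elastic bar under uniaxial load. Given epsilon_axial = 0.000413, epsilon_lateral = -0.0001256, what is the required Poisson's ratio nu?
Model: a linearly elastic bar under uniaxial load, so epsilon_lateral = -nu·epsilon_axial.
Solve for nu: nu = -epsilon_lateral / epsilon_axial.
Substitute:
  nu = -(-0.0001256) / 0.000413
  nu = 0.3041
Final answer: nu = 0.3041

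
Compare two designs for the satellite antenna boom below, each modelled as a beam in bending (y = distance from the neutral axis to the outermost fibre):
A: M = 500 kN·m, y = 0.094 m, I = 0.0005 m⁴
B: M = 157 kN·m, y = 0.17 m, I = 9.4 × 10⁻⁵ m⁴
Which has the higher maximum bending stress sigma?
Model: a beam in bending (y = distance from the neutral axis to the outermost fibre), so sigma = (M·y) / I (SI units).
  A: sigma = (500000 × 0.094) / 0.0005 = 9.4 × 10⁷ Pa = 94 MPa
  B: sigma = (157000 × 0.17) / (9.4 × 10⁻⁵) = 2.839 × 10⁸ Pa = 283.9 MPa
283.9 MPa > 94 MPa, so B is larger.
Final answer: B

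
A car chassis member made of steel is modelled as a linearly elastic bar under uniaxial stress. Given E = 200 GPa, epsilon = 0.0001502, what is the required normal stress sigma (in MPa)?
Model: a linearly elastic bar under uniaxial stress, so epsilon = sigma / E.
Solve for sigma: sigma = epsilon·E.
Convert to SI units:
  E = 200 GPa = 2 × 10¹¹ Pa
Substitute:
  sigma = 0.0001502 × (2 × 10¹¹)
  sigma = 3.004 × 10⁷ Pa
Convert: sigma = 3.004 × 10⁷ Pa = 30.04 MPa
Final answer: sigma = 30.04 MPa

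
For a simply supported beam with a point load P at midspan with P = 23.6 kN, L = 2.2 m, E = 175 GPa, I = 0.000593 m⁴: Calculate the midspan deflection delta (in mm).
Model: a simply supported beam with a point load P at midspan, so delta = (P·L^3) / (48·E·I).
Convert to SI units:
  P = 23.6 kN = 23600 N
  E = 175 GPa = 1.75 × 10¹¹ Pa
Substitute:
  delta = (23600 × 2.2^3) / (48 × (1.75 × 10¹¹) × 0.000593)
  delta = 5.045 × 10⁻⁵ m
Convert: delta = 5.045 × 10⁻⁵ m = 0.05045 mm
Final answer: delta = 0.05045 mm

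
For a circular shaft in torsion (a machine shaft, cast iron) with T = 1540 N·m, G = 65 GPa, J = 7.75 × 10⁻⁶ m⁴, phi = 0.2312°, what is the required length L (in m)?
Model: a circular shaft in torsion, so phi = (T·L) / (G·J).
Solve for L: L = (phi·G·J) / T.
Convert to SI units:
  G = 65 GPa = 6.5 × 10¹⁰ Pa
  phi = 0.2312° = 0.004035 rad
Substitute:
  L = (0.004035 × (6.5 × 10¹⁰) × (7.75 × 10⁻⁶)) / 1540
  L = 1.32 m
Final answer: L = 1.32 m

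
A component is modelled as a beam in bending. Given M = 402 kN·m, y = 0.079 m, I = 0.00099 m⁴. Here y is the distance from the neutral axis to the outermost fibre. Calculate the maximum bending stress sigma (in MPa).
Model: a beam in bending, so sigma = (M·y) / I.
Convert to SI units:
  M = 402 kN·m = 402000 N·m
Substitute:
  sigma = (402000 × 0.079) / 0.00099
  sigma = 3.208 × 10⁷ Pa
Convert: sigma = 3.208 × 10⁷ Pa = 32.08 MPa
Final answer: sigma = 32.08 MPa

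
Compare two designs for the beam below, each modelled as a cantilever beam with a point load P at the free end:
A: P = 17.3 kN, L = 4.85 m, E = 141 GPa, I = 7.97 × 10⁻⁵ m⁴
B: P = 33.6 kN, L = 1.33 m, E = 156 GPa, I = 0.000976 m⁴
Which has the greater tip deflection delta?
Model: a cantilever beam with a point load P at the free end, so delta = (P·L^3) / (3·E·I) (SI units).
  A: delta = (17300 × 4.85^3) / (3 × (1.41 × 10¹¹) × (7.97 × 10⁻⁵)) = 0.05854 m = 58.54 mm
  B: delta = (33600 × 1.33^3) / (3 × (1.56 × 10¹¹) × 0.000976) = 0.0001731 m = 0.1731 mm
58.54 mm > 0.1731 mm, so A is larger.
Final answer: A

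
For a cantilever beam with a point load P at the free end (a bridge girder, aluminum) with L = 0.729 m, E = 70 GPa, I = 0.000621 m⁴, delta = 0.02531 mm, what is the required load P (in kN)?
Model: a cantilever beam with a point load P at the free end, so delta = (P·L^3) / (3·E·I).
Solve for P: P = (3·delta·E·I) / L^3.
Convert to SI units:
  E = 70 GPa = 7 × 10¹⁰ Pa
  delta = 0.02531 mm = 2.531 × 10⁻⁵ m
Substitute:
  P = (3 × (2.531 × 10⁻⁵) × (7 × 10¹⁰) × 0.000621) / 0.729^3
  P = 8520 N
Convert: P = 8520 N = 8.52 kN
Final answer: P = 8.52 kN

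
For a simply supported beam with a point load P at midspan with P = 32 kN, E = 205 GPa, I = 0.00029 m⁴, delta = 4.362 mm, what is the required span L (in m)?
Model: a simply supported beam with a point load P at midspan, so delta = (P·L^3) / (48·E·I).
Solve for L: L = ((48·delta·E·I) / P)^(1/3).
Convert to SI units:
  P = 32 kN = 32000 N
  E = 205 GPa = 2.05 × 10¹¹ Pa
  delta = 4.362 mm = 0.004362 m
Substitute:
  L = ((48 × 0.004362 × (2.05 × 10¹¹) × 0.00029) / 32000)^(1/3)
  L = 7.3 m
Final answer: L = 7.3 m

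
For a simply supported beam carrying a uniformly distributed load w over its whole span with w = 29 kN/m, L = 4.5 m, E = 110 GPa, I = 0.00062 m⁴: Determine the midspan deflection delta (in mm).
Model: a simply supported beam carrying a uniformly distributed load w over its whole span, so delta = (5·w·L^4) / (384·E·I).
Convert to SI units:
  w = 29 kN/m = 29000 N/m
  E = 110 GPa = 1.1 × 10¹¹ Pa
Substitute:
  delta = (5 × 29000 × 4.5^4) / (384 × (1.1 × 10¹¹) × 0.00062)
  delta = 0.00227 m
Convert: delta = 0.00227 m = 2.27 mm
Final answer: delta = 2.27 mm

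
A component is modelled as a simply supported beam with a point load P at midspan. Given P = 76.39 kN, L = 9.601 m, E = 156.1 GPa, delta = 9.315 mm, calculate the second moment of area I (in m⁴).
Model: a simply supported beam with a point load P at midspan, so delta = (P·L^3) / (48·E·I).
Solve for I: I = (P·L^3) / (48·delta·E).
Convert to SI units:
  P = 76.39 kN = 76390 N
  E = 156.1 GPa = 1.561 × 10¹¹ Pa
  delta = 9.315 mm = 0.009315 m
Substitute:
  I = (76390 × 9.601^3) / (48 × 0.009315 × (1.561 × 10¹¹))
  I = 0.0009686 m⁴
Final answer: I = 0.0009686 m⁴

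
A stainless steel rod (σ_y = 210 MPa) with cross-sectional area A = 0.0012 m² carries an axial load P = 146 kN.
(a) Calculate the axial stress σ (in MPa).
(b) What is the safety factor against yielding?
(a) Axial stress σ = P/A. Convert P = 146 kN = 146000 N.
  σ = 146000 / 0.0012 = 1.217 × 10⁸ Pa = 121.7 MPa
(b) Safety factor SF = σ_y/σ = 210 / 121.7 = 1.726
Final answer: (a) σ = 121.7 MPa, (b) SF = 1.726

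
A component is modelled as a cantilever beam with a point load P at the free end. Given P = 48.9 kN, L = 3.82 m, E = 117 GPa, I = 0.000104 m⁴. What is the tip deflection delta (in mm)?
Model: a cantilever beam with a point load P at the free end, so delta = (P·L^3) / (3·E·I).
Convert to SI units:
  P = 48.9 kN = 48900 N
  E = 117 GPa = 1.17 × 10¹¹ Pa
Substitute:
  delta = (48900 × 3.82^3) / (3 × (1.17 × 10¹¹) × 0.000104)
  delta = 0.07467 m
Convert: delta = 0.07467 m = 74.67 mm
Final answer: delta = 74.67 mm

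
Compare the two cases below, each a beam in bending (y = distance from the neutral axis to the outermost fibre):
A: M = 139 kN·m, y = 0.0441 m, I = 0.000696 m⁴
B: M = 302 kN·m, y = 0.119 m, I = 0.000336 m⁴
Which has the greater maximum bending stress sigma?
Model: a beam in bending (y = distance from the neutral axis to the outermost fibre), so sigma = (M·y) / I (SI units).
  A: sigma = (139000 × 0.0441) / 0.000696 = 8.807 × 10⁶ Pa = 8.807 MPa
  B: sigma = (302000 × 0.119) / 0.000336 = 1.07 × 10⁸ Pa = 107 MPa
107 MPa > 8.807 MPa, so B is larger.
Final answer: B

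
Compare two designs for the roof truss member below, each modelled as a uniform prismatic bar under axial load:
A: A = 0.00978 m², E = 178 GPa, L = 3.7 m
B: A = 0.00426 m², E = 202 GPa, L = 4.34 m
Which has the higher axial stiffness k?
Model: a uniform prismatic bar under axial load, so k = (A·E) / L (SI units).
  A: k = (0.00978 × (1.78 × 10¹¹)) / 3.7 = 4.705 × 10⁸ N/m = 470.5 MN/m
  B: k = (0.00426 × (2.02 × 10¹¹)) / 4.34 = 1.983 × 10⁸ N/m = 198.3 MN/m
470.5 MN/m > 198.3 MN/m, so A is larger.
Final answer: A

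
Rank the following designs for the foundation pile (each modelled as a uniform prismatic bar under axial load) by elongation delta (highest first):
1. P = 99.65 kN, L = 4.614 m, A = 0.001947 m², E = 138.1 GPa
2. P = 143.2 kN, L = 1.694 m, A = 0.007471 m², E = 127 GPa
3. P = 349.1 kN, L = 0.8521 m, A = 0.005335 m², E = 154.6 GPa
Model: a uniform prismatic bar under axial load, so delta = (P·L) / (A·E) (SI units).
  Case 1: delta = (99650 × 4.614) / (0.001947 × (1.381 × 10¹¹)) = 0.00171 m = 1.71 mm
  Case 2: delta = (143200 × 1.694) / (0.007471 × (1.27 × 10¹¹)) = 0.0002557 m = 0.2557 mm
  Case 3: delta = (349100 × 0.8521) / (0.005335 × (1.546 × 10¹¹)) = 0.0003607 m = 0.3607 mm
Ordering: 1.71 mm (case 1) > 0.3607 mm (case 3) > 0.2557 mm (case 2)
Final answer: 1, 3, 2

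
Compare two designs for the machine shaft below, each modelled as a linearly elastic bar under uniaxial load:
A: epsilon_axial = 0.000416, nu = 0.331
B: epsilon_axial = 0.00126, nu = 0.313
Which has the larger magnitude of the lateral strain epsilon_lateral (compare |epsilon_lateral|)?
Model: a linearly elastic bar under uniaxial load, so epsilon_lateral = -nu·epsilon_axial (SI units).
  A: epsilon_lateral = -(0.331 × 0.000416) = -0.0001377
  B: epsilon_lateral = -(0.313 × 0.00126) = -0.0003944
|epsilon_lateral|: A = 0.0001377, B = 0.0003944, so B is larger in magnitude.
Final answer: B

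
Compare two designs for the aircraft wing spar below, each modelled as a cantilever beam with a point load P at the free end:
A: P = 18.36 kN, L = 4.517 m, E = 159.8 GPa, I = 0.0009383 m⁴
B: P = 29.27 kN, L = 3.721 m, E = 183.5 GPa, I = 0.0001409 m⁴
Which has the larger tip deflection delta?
Model: a cantilever beam with a point load P at the free end, so delta = (P·L^3) / (3·E·I) (SI units).
  A: delta = (18360 × 4.517^3) / (3 × (1.598 × 10¹¹) × 0.0009383) = 0.003762 m = 3.762 mm
  B: delta = (29270 × 3.721^3) / (3 × (1.835 × 10¹¹) × 0.0001409) = 0.01944 m = 19.44 mm
19.44 mm > 3.762 mm, so B is larger.
Final answer: B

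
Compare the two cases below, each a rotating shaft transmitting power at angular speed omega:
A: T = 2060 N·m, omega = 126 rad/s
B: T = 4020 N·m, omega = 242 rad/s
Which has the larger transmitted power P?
Model: a rotating shaft transmitting power at angular speed omega, so P = T·omega (SI units).
  A: P = 2060 × 126 = 259600 W = 259.6 kW
  B: P = 4020 × 242 = 972800 W = 972.8 kW
972.8 kW > 259.6 kW, so B is larger.
Final answer: B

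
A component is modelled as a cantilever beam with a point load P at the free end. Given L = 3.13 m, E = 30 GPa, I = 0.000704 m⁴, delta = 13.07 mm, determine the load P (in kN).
Model: a cantilever beam with a point load P at the free end, so delta = (P·L^3) / (3·E·I).
Solve for P: P = (3·delta·E·I) / L^3.
Convert to SI units:
  E = 30 GPa = 3 × 10¹⁰ Pa
  delta = 13.07 mm = 0.01307 m
Substitute:
  P = (3 × 0.01307 × (3 × 10¹⁰) × 0.000704) / 3.13^3
  P = 27010 N
Convert: P = 27010 N = 27.01 kN
Final answer: P = 27.01 kN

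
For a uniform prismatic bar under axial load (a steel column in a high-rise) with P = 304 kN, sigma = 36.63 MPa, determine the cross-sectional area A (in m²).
Model: a uniform prismatic bar under axial load, so sigma = P / A.
Solve for A: A = P / sigma.
Convert to SI units:
  P = 304 kN = 304000 N
  sigma = 36.63 MPa = 3.663 × 10⁷ Pa
Substitute:
  A = 304000 / (3.663 × 10⁷)
  A = 0.008299 m²
Final answer: A = 0.008299 m²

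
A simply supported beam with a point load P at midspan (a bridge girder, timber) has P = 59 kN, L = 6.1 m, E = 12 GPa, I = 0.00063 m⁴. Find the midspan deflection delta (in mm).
Model: a simply supported beam with a point load P at midspan, so delta = (P·L^3) / (48·E·I).
Convert to SI units:
  P = 59 kN = 59000 N
  E = 12 GPa = 1.2 × 10¹⁰ Pa
Substitute:
  delta = (59000 × 6.1^3) / (48 × (1.2 × 10¹⁰) × 0.00063)
  delta = 0.0369 m
Convert: delta = 0.0369 m = 36.9 mm
Final answer: delta = 36.9 mm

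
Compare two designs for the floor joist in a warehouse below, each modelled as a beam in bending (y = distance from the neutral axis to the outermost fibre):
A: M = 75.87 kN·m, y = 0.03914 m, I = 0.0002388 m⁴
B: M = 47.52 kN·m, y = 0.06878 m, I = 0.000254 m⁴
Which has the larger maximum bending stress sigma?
Model: a beam in bending (y = distance from the neutral axis to the outermost fibre), so sigma = (M·y) / I (SI units).
  A: sigma = (75870 × 0.03914) / 0.0002388 = 1.244 × 10⁷ Pa = 12.44 MPa
  B: sigma = (47520 × 0.06878) / 0.000254 = 1.287 × 10⁷ Pa = 12.87 MPa
12.87 MPa > 12.44 MPa, so B is larger.
Final answer: B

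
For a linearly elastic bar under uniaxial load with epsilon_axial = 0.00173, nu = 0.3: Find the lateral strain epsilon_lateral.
Model: a linearly elastic bar under uniaxial load, so epsilon_lateral = -nu·epsilon_axial.
Substitute:
  epsilon_lateral = -(0.3 × 0.00173)
  epsilon_lateral = -0.000519
Final answer: epsilon_lateral = -0.000519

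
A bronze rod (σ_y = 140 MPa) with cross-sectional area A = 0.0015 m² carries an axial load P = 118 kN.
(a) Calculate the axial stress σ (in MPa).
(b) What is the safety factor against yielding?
(a) Axial stress σ = P/A. Convert P = 118 kN = 118000 N.
  σ = 118000 / 0.0015 = 7.867 × 10⁷ Pa = 78.67 MPa
(b) Safety factor SF = σ_y/σ = 140 / 78.67 = 1.78
Final answer: (a) σ = 78.67 MPa, (b) SF = 1.78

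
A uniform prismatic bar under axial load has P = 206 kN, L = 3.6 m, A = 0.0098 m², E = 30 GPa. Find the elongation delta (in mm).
Model: a uniform prismatic bar under axial load, so delta = (P·L) / (A·E).
Convert to SI units:
  P = 206 kN = 206000 N
  E = 30 GPa = 3 × 10¹⁰ Pa
Substitute:
  delta = (206000 × 3.6) / (0.0098 × (3 × 10¹⁰))
  delta = 0.002522 m
Convert: delta = 0.002522 m = 2.522 mm
Final answer: delta = 2.522 mm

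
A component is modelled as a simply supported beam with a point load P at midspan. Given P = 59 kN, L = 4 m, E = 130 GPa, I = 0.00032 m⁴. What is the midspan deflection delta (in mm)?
Model: a simply supported beam with a point load P at midspan, so delta = (P·L^3) / (48·E·I).
Convert to SI units:
  P = 59 kN = 59000 N
  E = 130 GPa = 1.3 × 10¹¹ Pa
Substitute:
  delta = (59000 × 4^3) / (48 × (1.3 × 10¹¹) × 0.00032)
  delta = 0.001891 m
Convert: delta = 0.001891 m = 1.891 mm
Final answer: delta = 1.891 mm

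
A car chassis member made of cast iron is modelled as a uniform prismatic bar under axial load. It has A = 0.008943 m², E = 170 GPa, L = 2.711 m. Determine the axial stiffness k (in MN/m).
Model: a uniform prismatic bar under axial load, so k = (A·E) / L.
Convert to SI units:
  E = 170 GPa = 1.7 × 10¹¹ Pa
Substitute:
  k = (0.008943 × (1.7 × 10¹¹)) / 2.711
  k = 5.608 × 10⁸ N/m
Convert: k = 5.608 × 10⁸ N/m = 560.8 MN/m
Final answer: k = 560.8 MN/m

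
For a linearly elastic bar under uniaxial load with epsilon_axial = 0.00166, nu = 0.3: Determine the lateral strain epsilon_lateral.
Model: a linearly elastic bar under uniaxial load, so epsilon_lateral = -nu·epsilon_axial.
Substitute:
  epsilon_lateral = -(0.3 × 0.00166)
  epsilon_lateral = -0.000498
Final answer: epsilon_lateral = -0.000498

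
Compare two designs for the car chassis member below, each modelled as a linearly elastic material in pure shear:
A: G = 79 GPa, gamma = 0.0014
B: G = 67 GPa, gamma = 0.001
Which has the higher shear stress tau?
Model: a linearly elastic material in pure shear, so tau = G·gamma (SI units).
  A: tau = (7.9 × 10¹⁰) × 0.0014 = 1.106 × 10⁸ Pa = 110.6 MPa
  B: tau = (6.7 × 10¹⁰) × 0.001 = 6.7 × 10⁷ Pa = 67 MPa
110.6 MPa > 67 MPa, so A is larger.
Final answer: A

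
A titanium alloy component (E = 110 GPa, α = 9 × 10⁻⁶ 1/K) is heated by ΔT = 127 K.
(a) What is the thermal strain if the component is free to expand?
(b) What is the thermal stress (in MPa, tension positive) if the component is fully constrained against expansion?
(a) Free thermal strain ε_th = α·ΔT = (9 × 10⁻⁶) × 127 = 0.001143
(b) Fully constrained, the expansion is suppressed, so σ = -E·α·ΔT. Convert E = 110 GPa = 1.1 × 10¹¹ Pa.
  σ = -(1.1 × 10¹¹) × (9 × 10⁻⁶) × 127 = -1.257 × 10⁸ Pa = -125.7 MPa (compressive)
Final answer: (a) ε_th = 0.001143, (b) σ = -125.7 MPa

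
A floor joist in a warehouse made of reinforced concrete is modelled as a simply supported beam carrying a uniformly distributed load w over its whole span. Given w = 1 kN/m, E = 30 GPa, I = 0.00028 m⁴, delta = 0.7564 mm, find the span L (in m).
Model: a simply supported beam carrying a uniformly distributed load w over its whole span, so delta = (5·w·L^4) / (384·E·I).
Solve for L: L = ((384·delta·E·I) / (5·w))^(1/4).
Convert to SI units:
  w = 1 kN/m = 1000 N/m
  E = 30 GPa = 3 × 10¹⁰ Pa
  delta = 0.7564 mm = 0.0007564 m
Substitute:
  L = ((384 × 0.0007564 × (3 × 10¹⁰) × 0.00028) / (5 × 1000))^(1/4)
  L = 4.7 m
Final answer: L = 4.7 m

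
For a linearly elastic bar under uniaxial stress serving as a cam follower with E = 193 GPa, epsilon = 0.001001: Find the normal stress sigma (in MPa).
Model: a linearly elastic bar under uniaxial stress, so sigma = E·epsilon.
Convert to SI units:
  E = 193 GPa = 1.93 × 10¹¹ Pa
Substitute:
  sigma = (1.93 × 10¹¹) × 0.001001
  sigma = 1.932 × 10⁸ Pa
Convert: sigma = 1.932 × 10⁸ Pa = 193.2 MPa
Final answer: sigma = 193.2 MPa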